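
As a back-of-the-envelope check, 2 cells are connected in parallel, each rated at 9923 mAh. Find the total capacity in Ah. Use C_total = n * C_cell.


Convert: C_cell = 9923 mAh = 9.923 Ah
C_total = 2 * 9.923 = 19.846 Ah

19.846 Ah


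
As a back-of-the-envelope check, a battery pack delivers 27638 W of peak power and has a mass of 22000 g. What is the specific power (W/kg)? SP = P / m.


Convert: m = 22000 g = 22 kg
SP = P / m = 27638 / 22 = 1256 W/kg

1256 W/kg


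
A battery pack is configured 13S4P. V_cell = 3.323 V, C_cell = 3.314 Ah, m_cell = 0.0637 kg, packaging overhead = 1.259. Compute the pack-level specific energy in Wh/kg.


Step 1: V_pack = 13 * 3.323 = 43.199 V
Step 2: C_pack = 4 * 3.314 = 13.256 Ah
Step 3: E_pack = V_pack * C_pack = 43.199 * 13.256 = 572.65 Wh
Step 4: m_pack = 13 * 4 * 0.0637 * 1.259 = 4.1703 kg
Step 5: ED = E_pack / m_pack = 572.65 / 4.1703 = 137.3 Wh/kg

137.3 Wh/kg


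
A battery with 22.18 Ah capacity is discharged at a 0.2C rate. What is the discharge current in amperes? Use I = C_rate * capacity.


At 0.2C: I = 0.2 * 22.18 Ah = 4.436 A

4.436 A


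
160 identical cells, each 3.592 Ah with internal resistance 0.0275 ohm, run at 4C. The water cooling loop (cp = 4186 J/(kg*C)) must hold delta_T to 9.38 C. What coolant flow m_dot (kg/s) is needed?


Step 1: I = 4 * 3.592 = 14.368 A
Step 2: Q_cell = I^2 * R = 14.368^2 * 0.0275 = 5.6771 W
Step 3: Q_total = 160 * 5.6771 = 908.34 W
Step 4: m_dot = Q_total / (cp * dT) = 908.34 / (4186 * 9.38) = 0.02313 kg/s

0.02313 kg/s


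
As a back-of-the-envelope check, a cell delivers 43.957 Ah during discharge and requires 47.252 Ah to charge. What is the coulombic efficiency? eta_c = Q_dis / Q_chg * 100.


eta_c = Q_dis / Q_chg * 100 = 43.957 / 47.252 * 100 = 93.03%

93.03%


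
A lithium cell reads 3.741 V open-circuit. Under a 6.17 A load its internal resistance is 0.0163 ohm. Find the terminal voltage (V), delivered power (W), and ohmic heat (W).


Step 1: V_terminal = OCV - I*R = 3.741 - 6.17 * 0.0163 = 3.6404 V
Step 2: P_out = V_terminal * I = 3.6404 * 6.17 = 22.46 W
Step 3: Q = I^2 * R = 6.17^2 * 0.0163 = 0.6205 W

V=3.6404 V, P=22.46 W, Q=0.6205 W


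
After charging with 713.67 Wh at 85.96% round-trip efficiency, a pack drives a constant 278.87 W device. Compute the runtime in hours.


Step 1: E_discharge = eta/100 * E_charge = 85.96/100 * 713.67 = 613.47 Wh
Step 2: t = E_discharge / P = 613.47 / 278.87 = 2.200 hr

2.200 hr


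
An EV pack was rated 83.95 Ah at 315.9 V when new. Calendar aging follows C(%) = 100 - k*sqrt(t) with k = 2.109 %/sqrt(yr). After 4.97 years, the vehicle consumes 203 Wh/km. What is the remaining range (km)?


Step 1: capacity retention = 100 - 2.109 * sqrt(4.97) = 100 - 2.109 * 2.2293 = 95.298%
Step 2: C_now = 83.95 * 95.298/100 = 80.003 Ah
Step 3: E_pack = V * C_now = 315.9 * 80.003 = 25273 Wh
Step 4: range = E_pack / consumption = 25273 / 203 = 124.5 km

124.5 km


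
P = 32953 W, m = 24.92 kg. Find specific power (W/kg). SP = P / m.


Specific power = 32953 W / 24.92 kg = 1322 W/kg

1322 W/kg


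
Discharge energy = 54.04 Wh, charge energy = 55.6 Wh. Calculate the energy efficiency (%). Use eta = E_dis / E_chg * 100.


Round-trip efficiency = 54.04/55.6 * 100% = 97.19%

97.19%


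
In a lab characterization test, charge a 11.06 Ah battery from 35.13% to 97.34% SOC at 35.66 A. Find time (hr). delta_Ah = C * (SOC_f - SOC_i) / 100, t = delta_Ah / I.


delta_Ah = 11.06 * (97.34 - 35.13) / 100 = 6.8804 Ah
t = delta_Ah / I = 6.8804 / 35.66 = 0.1929 hr

0.1929 hr


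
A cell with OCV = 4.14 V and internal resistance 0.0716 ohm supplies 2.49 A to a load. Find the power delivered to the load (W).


Step 1: V_terminal = OCV - I*R = 4.14 - 2.49 * 0.0716 = 3.9617 V
Step 2: P_out = V_terminal * I = 3.9617 * 2.49 = 9.865 W

9.865 W


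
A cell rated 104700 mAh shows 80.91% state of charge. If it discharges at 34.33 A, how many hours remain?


Convert: C_total = 104700 mAh = 104.7 Ah
Step 1: remaining = SOC/100 * C_total = 80.91/100 * 104.7 = 84.713 Ah
Step 2: t = remaining / I = 84.713 / 34.33 = 2.468 hr

2.468 hr


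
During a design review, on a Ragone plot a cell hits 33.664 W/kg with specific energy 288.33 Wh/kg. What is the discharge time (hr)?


t = E / P = 288.33 / 33.664 = 8.565 hr

8.565 hr


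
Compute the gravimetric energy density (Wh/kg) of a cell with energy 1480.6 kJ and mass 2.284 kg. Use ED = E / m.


Convert: E = 1480.6 kJ = 411.28 Wh
ED = E / m = 411.28 / 2.284 = 180.1 Wh/kg

180.1 Wh/kg


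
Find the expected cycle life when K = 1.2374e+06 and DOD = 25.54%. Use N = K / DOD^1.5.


Step 1: DOD^1.5 = 25.54^1.5 = 129.07
Step 2: N = 1.2374e+06 / 129.07 = 9587 cycles

9587 cycles


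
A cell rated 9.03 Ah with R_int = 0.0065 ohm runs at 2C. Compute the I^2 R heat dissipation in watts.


Step 1: I = C_rate * capacity = 2 * 9.03 = 18.06 A
Step 2: Q = I^2 * R = 18.06^2 * 0.0065 = 326.16 * 0.0065 = 2.120 W

2.120 W


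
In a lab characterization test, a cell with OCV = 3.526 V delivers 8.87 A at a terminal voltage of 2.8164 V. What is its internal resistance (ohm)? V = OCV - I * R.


R = (OCV - V) / I = (3.526 - 2.8164) / 8.87 = 0.08000 ohm

0.08000 ohm


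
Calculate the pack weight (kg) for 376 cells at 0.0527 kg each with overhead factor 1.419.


m_pack = n * m_cell * overhead = 376 * 0.0527 * 1.419 = 28.12 kg

28.12 kg


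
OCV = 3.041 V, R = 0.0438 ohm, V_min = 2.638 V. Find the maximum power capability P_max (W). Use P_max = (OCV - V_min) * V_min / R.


P_max = (OCV - V_min) * V_min / R = (3.041 - 2.638) * 2.638 / 0.0438 = 0.403 * 2.638 / 0.0438 = 24.27 W

24.27 W


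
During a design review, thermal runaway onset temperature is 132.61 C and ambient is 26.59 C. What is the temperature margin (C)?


margin = T_onset - T_ambient = 132.61 - 26.59 = 106.02 C

106.02 C


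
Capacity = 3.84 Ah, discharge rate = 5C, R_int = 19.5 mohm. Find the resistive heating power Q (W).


Convert: R = 19.5 mohm = 0.0195 ohm
Step 1: I = C_rate * capacity = 5 * 3.84 = 19.2 A
Step 2: Q = I^2 * R = 19.2^2 * 0.0195 = 368.64 * 0.0195 = 7.188 W

7.188 W


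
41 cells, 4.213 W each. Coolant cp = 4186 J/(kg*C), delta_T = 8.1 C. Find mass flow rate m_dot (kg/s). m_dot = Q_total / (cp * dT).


Q_total = 41 * 4.213 = 172.73 W
m_dot = Q_total / (cp * dT) = 172.73 / (4186 * 8.1) = 0.005094 kg/s

0.005094 kg/s


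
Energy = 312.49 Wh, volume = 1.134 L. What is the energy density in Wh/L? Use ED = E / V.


Volumetric ED = 312.49 Wh / 1.134 L = 275.6 Wh/L

275.6 Wh/L


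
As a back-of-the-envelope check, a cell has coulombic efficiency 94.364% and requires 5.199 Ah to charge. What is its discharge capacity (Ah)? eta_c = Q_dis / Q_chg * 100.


Q_dis = eta/100 * Q_chg = 94.364/100 * 5.199 = 4.906 Ah

4.906 Ah


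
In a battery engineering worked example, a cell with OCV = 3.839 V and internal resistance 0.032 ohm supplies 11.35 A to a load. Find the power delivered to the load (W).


Step 1: V_terminal = OCV - I*R = 3.839 - 11.35 * 0.032 = 3.4758 V
Step 2: P_out = V_terminal * I = 3.4758 * 11.35 = 39.45 W

39.45 W


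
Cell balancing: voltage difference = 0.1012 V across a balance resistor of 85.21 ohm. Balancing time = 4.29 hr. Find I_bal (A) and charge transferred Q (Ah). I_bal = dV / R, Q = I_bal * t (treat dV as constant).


First, Ohm's law: I_bal = 0.1012 V / 85.21 ohm = 0.0011877 A
Then Q = I * t = 0.0011877 A * 4.29 hr = 0.005095 Ah

I=0.0011877 A, Q=0.005095 Ah


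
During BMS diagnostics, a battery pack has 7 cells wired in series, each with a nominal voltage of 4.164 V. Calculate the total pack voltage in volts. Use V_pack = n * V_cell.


Series voltages add: 7 * 4.164 V = 29.148 V

29.148 V


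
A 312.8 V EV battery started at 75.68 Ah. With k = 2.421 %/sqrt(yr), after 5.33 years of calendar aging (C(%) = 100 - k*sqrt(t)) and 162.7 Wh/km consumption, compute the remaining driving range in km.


Step 1: capacity retention = 100 - 2.421 * sqrt(5.33) = 100 - 2.421 * 2.3087 = 94.411%
Step 2: C_now = 75.68 * 94.411/100 = 71.45 Ah
Step 3: E_pack = V * C_now = 312.8 * 71.45 = 22350 Wh
Step 4: range = E_pack / consumption = 22350 / 162.7 = 137.4 km

137.4 km


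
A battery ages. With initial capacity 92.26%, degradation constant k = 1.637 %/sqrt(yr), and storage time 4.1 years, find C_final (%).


sqrt(t) = sqrt(4.1) = 2.0248
C_final = 92.26 - 1.637 * 2.0248 = 88.95%

88.95%


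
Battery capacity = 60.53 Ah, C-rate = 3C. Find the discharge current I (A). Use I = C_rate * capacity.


I = C_rate * capacity = 3 * 60.53 = 181.59 A

181.59 A


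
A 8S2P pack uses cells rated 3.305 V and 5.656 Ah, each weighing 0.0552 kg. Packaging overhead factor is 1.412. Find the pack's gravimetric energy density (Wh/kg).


Step 1: V_pack = 8 * 3.305 = 26.44 V
Step 2: C_pack = 2 * 5.656 = 11.312 Ah
Step 3: E_pack = V_pack * C_pack = 26.44 * 11.312 = 299.09 Wh
Step 4: m_pack = 8 * 2 * 0.0552 * 1.412 = 1.2471 kg
Step 5: ED = E_pack / m_pack = 299.09 / 1.2471 = 239.8 Wh/kg

239.8 Wh/kg


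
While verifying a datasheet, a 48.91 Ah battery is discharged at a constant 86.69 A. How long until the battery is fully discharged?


t = capacity / current = 48.91 / 86.69 = 0.5642 hr

0.5642 hr


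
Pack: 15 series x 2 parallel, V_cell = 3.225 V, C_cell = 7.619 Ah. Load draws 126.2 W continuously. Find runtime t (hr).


Step 1: E_pack = Ns * V_cell * Np * C_cell = 15 * 3.225 * 2 * 7.619 = 737.14 Wh
Step 2: t = E_pack / P = 737.14 / 126.2 = 5.841 hr

5.841 hr


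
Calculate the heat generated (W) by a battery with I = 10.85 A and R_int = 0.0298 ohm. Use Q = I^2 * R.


I^2 = 117.72
Q = 117.72 * 0.0298 = 3.508 W

3.508 W


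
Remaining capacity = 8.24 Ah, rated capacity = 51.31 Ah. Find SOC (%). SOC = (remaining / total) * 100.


SOC = (remaining / total) * 100 = (8.24 / 51.31) * 100 = 16.06%

16.06%


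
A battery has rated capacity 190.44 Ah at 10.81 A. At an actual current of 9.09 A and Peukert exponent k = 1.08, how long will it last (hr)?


t_rated = C / I_rated = 190.44 / 10.81 = 17.617 hr
(I_rated/I)^k = (1.1892)^1.08 = 1.2058
t = t_rated * (I_rated/I)^k = 17.617 * 1.2058 = 21.24 hr

21.24 hr


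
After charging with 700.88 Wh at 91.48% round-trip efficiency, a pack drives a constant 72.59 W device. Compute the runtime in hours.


Step 1: E_discharge = eta/100 * E_charge = 91.48/100 * 700.88 = 641.17 Wh
Step 2: t = E_discharge / P = 641.17 / 72.59 = 8.833 hr

8.833 hr


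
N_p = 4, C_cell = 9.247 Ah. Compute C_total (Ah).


Parallel capacities add: 4 * 9.247 Ah = 36.988 Ah

36.988 Ah


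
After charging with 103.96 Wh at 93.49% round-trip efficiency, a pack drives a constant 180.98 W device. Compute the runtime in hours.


Step 1: E_discharge = eta/100 * E_charge = 93.49/100 * 103.96 = 97.192 Wh
Step 2: t = E_discharge / P = 97.192 / 180.98 = 0.5370 hr

0.5370 hr


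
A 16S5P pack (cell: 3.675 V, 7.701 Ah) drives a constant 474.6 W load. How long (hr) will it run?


Step 1: E_pack = Ns * V_cell * Np * C_cell = 16 * 3.675 * 5 * 7.701 = 2264.1 Wh
Step 2: t = E_pack / P = 2264.1 / 474.6 = 4.771 hr

4.771 hr


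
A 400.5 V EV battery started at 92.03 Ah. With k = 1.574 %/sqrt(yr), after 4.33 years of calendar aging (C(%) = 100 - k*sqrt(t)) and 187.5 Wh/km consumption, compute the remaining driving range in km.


Step 1: capacity retention = 100 - 1.574 * sqrt(4.33) = 100 - 1.574 * 2.0809 = 96.725%
Step 2: C_now = 92.03 * 96.725/100 = 89.016 Ah
Step 3: E_pack = V * C_now = 400.5 * 89.016 = 35651 Wh
Step 4: range = E_pack / consumption = 35651 / 187.5 = 190.1 km

190.1 km


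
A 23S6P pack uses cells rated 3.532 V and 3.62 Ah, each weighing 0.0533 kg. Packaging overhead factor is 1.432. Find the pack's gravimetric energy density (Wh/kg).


Step 1: V_pack = 23 * 3.532 = 81.236 V
Step 2: C_pack = 6 * 3.62 = 21.72 Ah
Step 3: E_pack = V_pack * C_pack = 81.236 * 21.72 = 1764.4 Wh
Step 4: m_pack = 23 * 6 * 0.0533 * 1.432 = 10.533 kg
Step 5: ED = E_pack / m_pack = 1764.4 / 10.533 = 167.5 Wh/kg

167.5 Wh/kg


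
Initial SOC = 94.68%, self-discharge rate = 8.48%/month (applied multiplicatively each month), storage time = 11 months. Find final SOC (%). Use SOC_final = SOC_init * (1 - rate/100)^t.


decay = (1 - 8.48/100)^11 = 0.37729
SOC_final = 94.68 * 0.37729 = 35.72%

35.72%


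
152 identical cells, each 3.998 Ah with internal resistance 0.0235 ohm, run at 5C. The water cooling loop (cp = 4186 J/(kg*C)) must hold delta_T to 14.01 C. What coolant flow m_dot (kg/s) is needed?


Step 1: I = 5 * 3.998 = 19.99 A
Step 2: Q_cell = I^2 * R = 19.99^2 * 0.0235 = 9.3906 W
Step 3: Q_total = 152 * 9.3906 = 1427.4 W
Step 4: m_dot = Q_total / (cp * dT) = 1427.4 / (4186 * 14.01) = 0.02434 kg/s

0.02434 kg/s


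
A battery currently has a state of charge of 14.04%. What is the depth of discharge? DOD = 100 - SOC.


Complement of SOC: DOD = 100% - 14.04% = 85.96%

85.96%


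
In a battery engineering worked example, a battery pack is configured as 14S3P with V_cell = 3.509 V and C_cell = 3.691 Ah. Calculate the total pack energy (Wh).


V_pack = 14 * 3.509 = 49.126 V
C_pack = 3 * 3.691 = 11.073 Ah
E = V_pack * C_pack = 49.126 * 11.073 = 544.0 Wh

544.0 Wh


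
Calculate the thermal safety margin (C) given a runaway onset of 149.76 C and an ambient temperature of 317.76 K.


Convert: T_ambient = 317.76 K = 44.61 C
margin = 149.76 - 44.61 = 105.15 C

105.15 C


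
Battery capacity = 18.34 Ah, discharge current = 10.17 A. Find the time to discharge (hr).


t = capacity / current = 18.34 / 10.17 = 1.803 hr

1.803 hr


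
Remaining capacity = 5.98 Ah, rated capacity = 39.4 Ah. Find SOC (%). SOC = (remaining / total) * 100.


SOC = (remaining / total) * 100 = (5.98 / 39.4) * 100 = 15.18%

15.18%


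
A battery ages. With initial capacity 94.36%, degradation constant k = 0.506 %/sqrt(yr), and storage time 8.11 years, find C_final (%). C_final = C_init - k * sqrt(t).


sqrt(t) = sqrt(8.11) = 2.8478
C_final = 94.36 - 0.506 * 2.8478 = 92.92%

92.92%


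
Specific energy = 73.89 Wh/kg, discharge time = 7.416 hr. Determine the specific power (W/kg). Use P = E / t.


P_specific = E / t = 73.89 / 7.416 = 9.964 W/kg

9.964 W/kg


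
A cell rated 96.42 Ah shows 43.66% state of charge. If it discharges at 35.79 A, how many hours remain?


Step 1: remaining = SOC/100 * C_total = 43.66/100 * 96.42 = 42.097 Ah
Step 2: t = remaining / I = 42.097 / 35.79 = 1.176 hr

1.176 hr


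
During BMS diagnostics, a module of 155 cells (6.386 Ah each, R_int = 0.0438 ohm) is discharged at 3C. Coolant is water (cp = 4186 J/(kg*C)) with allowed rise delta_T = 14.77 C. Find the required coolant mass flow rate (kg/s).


Step 1: I = 3 * 6.386 = 19.158 A
Step 2: Q_cell = I^2 * R = 19.158^2 * 0.0438 = 16.076 W
Step 3: Q_total = 155 * 16.076 = 2491.8 W
Step 4: m_dot = Q_total / (cp * dT) = 2491.8 / (4186 * 14.77) = 0.04030 kg/s

0.04030 kg/s


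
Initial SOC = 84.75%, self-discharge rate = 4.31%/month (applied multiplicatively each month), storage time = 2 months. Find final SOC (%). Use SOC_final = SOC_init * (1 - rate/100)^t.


Monthly retention factor = 1 - 4.31/100 = 0.9569
Over 2 months: factor^2 = 0.91566
SOC_final = 84.75 * 0.91566 = 77.60%

77.60%


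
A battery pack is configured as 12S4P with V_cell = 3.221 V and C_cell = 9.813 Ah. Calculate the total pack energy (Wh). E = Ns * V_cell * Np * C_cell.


V_pack = 12 * 3.221 = 38.652 V
C_pack = 4 * 9.813 = 39.252 Ah
E = V_pack * C_pack = 38.652 * 39.252 = 1517 Wh

1517 Wh


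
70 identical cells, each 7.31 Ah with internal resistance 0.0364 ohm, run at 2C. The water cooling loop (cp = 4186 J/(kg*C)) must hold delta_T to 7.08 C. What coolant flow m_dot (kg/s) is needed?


Step 1: I = 2 * 7.31 = 14.62 A
Step 2: Q_cell = I^2 * R = 14.62^2 * 0.0364 = 7.7803 W
Step 3: Q_total = 70 * 7.7803 = 544.62 W
Step 4: m_dot = Q_total / (cp * dT) = 544.62 / (4186 * 7.08) = 0.01838 kg/s

0.01838 kg/s


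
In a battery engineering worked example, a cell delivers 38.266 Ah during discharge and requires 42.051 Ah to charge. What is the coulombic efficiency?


eta_c = Q_dis / Q_chg * 100 = 38.266 / 42.051 * 100 = 91.00%

91.00%


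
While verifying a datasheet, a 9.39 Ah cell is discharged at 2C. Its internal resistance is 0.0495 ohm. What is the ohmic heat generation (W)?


Step 1: I = C_rate * capacity = 2 * 9.39 = 18.78 A
Step 2: Q = I^2 * R = 18.78^2 * 0.0495 = 352.69 * 0.0495 = 17.46 W

17.46 W


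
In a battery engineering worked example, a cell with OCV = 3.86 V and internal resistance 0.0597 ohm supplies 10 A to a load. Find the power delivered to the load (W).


Step 1: V_terminal = OCV - I*R = 3.86 - 10 * 0.0597 = 3.263 V
Step 2: P_out = V_terminal * I = 3.263 * 10 = 32.63 W

32.63 W


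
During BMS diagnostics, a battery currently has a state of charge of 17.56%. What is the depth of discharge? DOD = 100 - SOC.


DOD = 100 - SOC = 100 - 17.56 = 82.44%

82.44%


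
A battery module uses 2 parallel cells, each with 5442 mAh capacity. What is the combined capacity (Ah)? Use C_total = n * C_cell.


Convert: C_cell = 5442 mAh = 5.442 Ah
C_total = 2 * 5.442 = 10.884 Ah

10.884 Ah


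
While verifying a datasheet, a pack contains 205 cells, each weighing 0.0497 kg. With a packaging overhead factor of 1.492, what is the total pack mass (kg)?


m_pack = n * m_cell * overhead = 205 * 0.0497 * 1.492 = 15.20 kg

15.20 kg


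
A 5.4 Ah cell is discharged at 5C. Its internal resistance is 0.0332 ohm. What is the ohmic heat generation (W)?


Step 1: I = C_rate * capacity = 5 * 5.4 = 27 A
Step 2: Q = I^2 * R = 27^2 * 0.0332 = 729 * 0.0332 = 24.20 W

24.20 W


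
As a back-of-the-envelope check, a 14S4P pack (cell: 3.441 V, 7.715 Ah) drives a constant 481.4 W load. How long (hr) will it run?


Step 1: E_pack = Ns * V_cell * Np * C_cell = 14 * 3.441 * 4 * 7.715 = 1486.6 Wh
Step 2: t = E_pack / P = 1486.6 / 481.4 = 3.088 hr

3.088 hr


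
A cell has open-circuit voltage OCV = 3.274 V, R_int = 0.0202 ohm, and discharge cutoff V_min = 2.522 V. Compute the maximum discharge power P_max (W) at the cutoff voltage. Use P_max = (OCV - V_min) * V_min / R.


dV = OCV - V_min = 0.752 V (so I_max = dV / R)
P_max = dV * V_min / R = 0.752 * 2.522 / 0.0202 = 93.89 W

93.89 W


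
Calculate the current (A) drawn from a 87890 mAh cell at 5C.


Convert: capacity = 87890 mAh = 87.89 Ah
At 5C: I = 5 * 87.89 Ah = 439.45 A

439.45 A


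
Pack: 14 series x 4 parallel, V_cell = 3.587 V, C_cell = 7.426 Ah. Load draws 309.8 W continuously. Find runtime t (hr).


Step 1: E_pack = Ns * V_cell * Np * C_cell = 14 * 3.587 * 4 * 7.426 = 1491.7 Wh
Step 2: t = E_pack / P = 1491.7 / 309.8 = 4.815 hr

4.815 hr


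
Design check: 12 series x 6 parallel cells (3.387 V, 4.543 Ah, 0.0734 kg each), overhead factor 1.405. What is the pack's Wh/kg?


Step 1: V_pack = 12 * 3.387 = 40.644 V
Step 2: C_pack = 6 * 4.543 = 27.258 Ah
Step 3: E_pack = V_pack * C_pack = 40.644 * 27.258 = 1107.9 Wh
Step 4: m_pack = 12 * 6 * 0.0734 * 1.405 = 7.4251 kg
Step 5: ED = E_pack / m_pack = 1107.9 / 7.4251 = 149.2 Wh/kg

149.2 Wh/kg


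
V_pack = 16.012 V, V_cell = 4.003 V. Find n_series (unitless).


n = V_pack / V_cell = 16.012 / 4.003 = 4

4


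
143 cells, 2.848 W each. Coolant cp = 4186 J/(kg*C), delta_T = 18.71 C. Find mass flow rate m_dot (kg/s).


Q_total = 143 * 2.848 = 407.26 W
m_dot = Q_total / (cp * dT) = 407.26 / (4186 * 18.71) = 0.005200 kg/s

0.005200 kg/s


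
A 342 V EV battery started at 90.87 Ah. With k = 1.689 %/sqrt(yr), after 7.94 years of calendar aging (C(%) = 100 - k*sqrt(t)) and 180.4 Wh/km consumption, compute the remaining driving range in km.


Step 1: capacity retention = 100 - 1.689 * sqrt(7.94) = 100 - 1.689 * 2.8178 = 95.241%
Step 2: C_now = 90.87 * 95.241/100 = 86.545 Ah
Step 3: E_pack = V * C_now = 342 * 86.545 = 29598 Wh
Step 4: range = E_pack / consumption = 29598 / 180.4 = 164.1 km

164.1 km


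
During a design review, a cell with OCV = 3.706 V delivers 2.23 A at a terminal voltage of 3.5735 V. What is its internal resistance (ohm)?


R = (OCV - V) / I = (3.706 - 3.5735) / 2.23 = 0.05942 ohm

0.05942 ohm


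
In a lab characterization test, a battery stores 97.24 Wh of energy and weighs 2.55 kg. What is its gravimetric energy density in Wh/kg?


Specific energy = 97.24 Wh / 2.55 kg = 38.13 Wh/kg

38.13 Wh/kg


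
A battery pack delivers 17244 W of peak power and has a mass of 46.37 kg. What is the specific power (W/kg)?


SP = P / m = 17244 / 46.37 = 371.9 W/kg

371.9 W/kg


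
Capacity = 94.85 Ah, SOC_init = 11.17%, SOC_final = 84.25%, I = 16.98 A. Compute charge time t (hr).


delta_Ah = 94.85 * (84.25 - 11.17) / 100 = 69.316 Ah
t = delta_Ah / I = 69.316 / 16.98 = 4.082 hr

4.082 hr


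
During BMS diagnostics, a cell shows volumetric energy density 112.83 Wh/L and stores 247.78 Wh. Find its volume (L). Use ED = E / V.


V = E / ED = 247.78 / 112.83 = 2.196 L

2.196 L


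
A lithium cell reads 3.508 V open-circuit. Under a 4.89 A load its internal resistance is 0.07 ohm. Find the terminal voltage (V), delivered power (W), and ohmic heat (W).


Step 1: V_terminal = OCV - I*R = 3.508 - 4.89 * 0.07 = 3.1657 V
Step 2: P_out = V_terminal * I = 3.1657 * 4.89 = 15.48 W
Step 3: Q = I^2 * R = 4.89^2 * 0.07 = 1.674 W

V=3.1657 V, P=15.48 W, Q=1.674 W


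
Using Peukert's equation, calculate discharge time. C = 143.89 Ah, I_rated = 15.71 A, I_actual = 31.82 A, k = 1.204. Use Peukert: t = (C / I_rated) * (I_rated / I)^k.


t_rated = C / I_rated = 143.89 / 15.71 = 9.1591 hr
(I_rated/I)^k = (0.49371)^1.204 = 0.4275
t = t_rated * (I_rated/I)^k = 9.1591 * 0.4275 = 3.916 hr

3.916 hr


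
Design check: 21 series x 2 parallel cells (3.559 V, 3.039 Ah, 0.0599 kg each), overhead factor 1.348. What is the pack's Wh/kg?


Step 1: V_pack = 21 * 3.559 = 74.739 V
Step 2: C_pack = 2 * 3.039 = 6.078 Ah
Step 3: E_pack = V_pack * C_pack = 74.739 * 6.078 = 454.26 Wh
Step 4: m_pack = 21 * 2 * 0.0599 * 1.348 = 3.3913 kg
Step 5: ED = E_pack / m_pack = 454.26 / 3.3913 = 133.9 Wh/kg

133.9 Wh/kg


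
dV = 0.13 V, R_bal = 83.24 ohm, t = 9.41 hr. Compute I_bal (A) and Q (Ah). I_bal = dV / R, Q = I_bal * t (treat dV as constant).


First, Ohm's law: I_bal = 0.13 V / 83.24 ohm = 0.0015617 A
Then Q = I * t = 0.0015617 A * 9.41 hr = 0.01470 Ah

I=0.0015617 A, Q=0.01470 Ah


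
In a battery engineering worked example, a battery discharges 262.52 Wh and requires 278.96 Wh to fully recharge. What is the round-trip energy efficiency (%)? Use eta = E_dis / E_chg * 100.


eta_e = E_dis / E_chg * 100 = 262.52 / 278.96 * 100 = 94.11%

94.11%


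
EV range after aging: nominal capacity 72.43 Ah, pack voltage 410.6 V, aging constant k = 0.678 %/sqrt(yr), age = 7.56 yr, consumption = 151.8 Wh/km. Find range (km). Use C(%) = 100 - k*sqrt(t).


Step 1: capacity retention = 100 - 0.678 * sqrt(7.56) = 100 - 0.678 * 2.7495 = 98.136%
Step 2: C_now = 72.43 * 98.136/100 = 71.08 Ah
Step 3: E_pack = V * C_now = 410.6 * 71.08 = 29185 Wh
Step 4: range = E_pack / consumption = 29185 / 151.8 = 192.3 km

192.3 km


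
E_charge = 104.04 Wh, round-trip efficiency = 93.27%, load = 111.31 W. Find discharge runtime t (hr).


Step 1: E_discharge = eta/100 * E_charge = 93.27/100 * 104.04 = 97.038 Wh
Step 2: t = E_discharge / P = 97.038 / 111.31 = 0.8718 hr

0.8718 hr


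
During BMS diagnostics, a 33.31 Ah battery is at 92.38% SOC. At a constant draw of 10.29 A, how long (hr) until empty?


Step 1: remaining = SOC/100 * C_total = 92.38/100 * 33.31 = 30.772 Ah
Step 2: t = remaining / I = 30.772 / 10.29 = 2.990 hr

2.990 hr


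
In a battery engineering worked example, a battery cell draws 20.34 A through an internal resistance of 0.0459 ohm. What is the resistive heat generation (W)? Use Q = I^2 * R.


I^2 = 413.72
Q = 413.72 * 0.0459 = 18.99 W

18.99 W


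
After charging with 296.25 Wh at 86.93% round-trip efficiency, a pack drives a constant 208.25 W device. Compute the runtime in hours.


Step 1: E_discharge = eta/100 * E_charge = 86.93/100 * 296.25 = 257.53 Wh
Step 2: t = E_discharge / P = 257.53 / 208.25 = 1.237 hr

1.237 hr


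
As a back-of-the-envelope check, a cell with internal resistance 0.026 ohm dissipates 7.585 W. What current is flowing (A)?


I = sqrt(Q / R) = sqrt(7.585 / 0.026) = sqrt(291.73) = 17.08 A

17.08 A


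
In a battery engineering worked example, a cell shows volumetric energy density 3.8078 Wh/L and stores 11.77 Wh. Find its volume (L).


V = E / ED = 11.77 / 3.8078 = 3.091 L

3.091 L


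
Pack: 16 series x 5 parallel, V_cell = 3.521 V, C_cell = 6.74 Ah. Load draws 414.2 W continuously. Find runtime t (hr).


Step 1: E_pack = Ns * V_cell * Np * C_cell = 16 * 3.521 * 5 * 6.74 = 1898.5 Wh
Step 2: t = E_pack / P = 1898.5 / 414.2 = 4.584 hr

4.584 hr


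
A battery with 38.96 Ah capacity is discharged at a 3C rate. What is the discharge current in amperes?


I = C_rate * capacity = 3 * 38.96 = 116.88 A

116.88 A


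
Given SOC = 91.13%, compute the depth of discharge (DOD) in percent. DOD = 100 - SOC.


Complement of SOC: DOD = 100% - 91.13% = 8.87%

8.87%


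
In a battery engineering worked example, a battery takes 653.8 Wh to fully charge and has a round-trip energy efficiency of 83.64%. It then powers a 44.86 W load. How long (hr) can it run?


Step 1: E_discharge = eta/100 * E_charge = 83.64/100 * 653.8 = 546.84 Wh
Step 2: t = E_discharge / P = 546.84 / 44.86 = 12.19 hr

12.19 hr


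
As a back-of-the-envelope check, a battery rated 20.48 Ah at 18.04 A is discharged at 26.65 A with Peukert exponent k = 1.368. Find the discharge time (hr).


Step 1: t_rated = C / I_rated = 20.48 / 18.04 = 1.1353 hr
Step 2: ratio = 18.04 / 26.65 = 0.67692
Step 3: ratio^k = 0.67692^1.368 = 0.58637
Step 4: t = t_rated * ratio^k = 1.1353 * 0.58637 = 0.6657 hr

0.6657 hr


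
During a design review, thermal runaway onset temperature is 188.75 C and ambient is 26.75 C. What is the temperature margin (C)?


Safety margin = 188.75 C - 26.75 C = 162 C

162 C


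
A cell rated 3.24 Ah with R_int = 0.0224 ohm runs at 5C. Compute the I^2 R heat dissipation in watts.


Step 1: I = C_rate * capacity = 5 * 3.24 = 16.2 A
Step 2: Q = I^2 * R = 16.2^2 * 0.0224 = 262.44 * 0.0224 = 5.879 W

5.879 W


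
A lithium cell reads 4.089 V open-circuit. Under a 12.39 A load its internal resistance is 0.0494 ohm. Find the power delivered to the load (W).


Step 1: V_terminal = OCV - I*R = 4.089 - 12.39 * 0.0494 = 3.4769 V
Step 2: P_out = V_terminal * I = 3.4769 * 12.39 = 43.08 W

43.08 W


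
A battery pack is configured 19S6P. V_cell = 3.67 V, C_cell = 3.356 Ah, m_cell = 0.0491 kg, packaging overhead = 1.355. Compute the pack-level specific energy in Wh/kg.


Step 1: V_pack = 19 * 3.67 = 69.73 V
Step 2: C_pack = 6 * 3.356 = 20.136 Ah
Step 3: E_pack = V_pack * C_pack = 69.73 * 20.136 = 1404.1 Wh
Step 4: m_pack = 19 * 6 * 0.0491 * 1.355 = 7.5845 kg
Step 5: ED = E_pack / m_pack = 1404.1 / 7.5845 = 185.1 Wh/kg

185.1 Wh/kg


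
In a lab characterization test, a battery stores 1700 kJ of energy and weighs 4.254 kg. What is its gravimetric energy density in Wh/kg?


Convert: E = 1700 kJ = 472.22 Wh
ED = E / m = 472.22 / 4.254 = 111.0 Wh/kg

111.0 Wh/kg


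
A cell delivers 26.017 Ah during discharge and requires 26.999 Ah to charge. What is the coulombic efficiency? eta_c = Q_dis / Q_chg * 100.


Coulombic efficiency = 26.017/26.999 * 100% = 96.36%

96.36%


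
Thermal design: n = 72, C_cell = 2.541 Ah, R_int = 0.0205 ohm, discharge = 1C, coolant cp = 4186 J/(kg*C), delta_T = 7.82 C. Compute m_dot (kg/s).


Step 1: I = 1 * 2.541 = 2.541 A
Step 2: Q_cell = I^2 * R = 2.541^2 * 0.0205 = 0.13236 W
Step 3: Q_total = 72 * 0.13236 = 9.5299 W
Step 4: m_dot = Q_total / (cp * dT) = 9.5299 / (4186 * 7.82) = 2.911e-04 kg/s

2.911e-04 kg/s


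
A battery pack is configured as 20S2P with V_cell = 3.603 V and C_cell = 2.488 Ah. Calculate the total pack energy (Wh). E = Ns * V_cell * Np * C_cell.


V_pack = 20 * 3.603 = 72.06 V
C_pack = 2 * 2.488 = 4.976 Ah
E = V_pack * C_pack = 72.06 * 4.976 = 358.6 Wh

358.6 Wh


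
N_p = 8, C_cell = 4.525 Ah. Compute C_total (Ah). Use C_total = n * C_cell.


C_total = 8 * 4.525 = 36.2 Ah

36.2 Ah


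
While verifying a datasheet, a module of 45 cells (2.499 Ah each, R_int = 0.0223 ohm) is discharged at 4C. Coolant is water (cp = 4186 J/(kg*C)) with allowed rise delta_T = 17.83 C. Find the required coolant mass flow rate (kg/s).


Step 1: I = 4 * 2.499 = 9.996 A
Step 2: Q_cell = I^2 * R = 9.996^2 * 0.0223 = 2.2282 W
Step 3: Q_total = 45 * 2.2282 = 100.27 W
Step 4: m_dot = Q_total / (cp * dT) = 100.27 / (4186 * 17.83) = 0.001343 kg/s

0.001343 kg/s


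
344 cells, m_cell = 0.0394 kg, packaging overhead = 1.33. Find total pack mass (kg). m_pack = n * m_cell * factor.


m_pack = n * m_cell * overhead = 344 * 0.0394 * 1.33 = 18.03 kg

18.03 kg


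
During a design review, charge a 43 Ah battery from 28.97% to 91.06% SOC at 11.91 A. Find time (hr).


delta_Ah = 43 * (91.06 - 28.97) / 100 = 26.699 Ah
t = delta_Ah / I = 26.699 / 11.91 = 2.242 hr

2.242 hr


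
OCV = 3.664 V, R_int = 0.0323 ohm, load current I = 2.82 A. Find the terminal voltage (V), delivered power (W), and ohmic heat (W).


Step 1: V_terminal = OCV - I*R = 3.664 - 2.82 * 0.0323 = 3.5729 V
Step 2: P_out = V_terminal * I = 3.5729 * 2.82 = 10.08 W
Step 3: Q = I^2 * R = 2.82^2 * 0.0323 = 0.2569 W

V=3.5729 V, P=10.08 W, Q=0.2569 W


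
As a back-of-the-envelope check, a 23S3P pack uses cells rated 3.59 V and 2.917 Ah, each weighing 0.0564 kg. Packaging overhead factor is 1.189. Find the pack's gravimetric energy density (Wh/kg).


Step 1: V_pack = 23 * 3.59 = 82.57 V
Step 2: C_pack = 3 * 2.917 = 8.751 Ah
Step 3: E_pack = V_pack * C_pack = 82.57 * 8.751 = 722.57 Wh
Step 4: m_pack = 23 * 3 * 0.0564 * 1.189 = 4.6271 kg
Step 5: ED = E_pack / m_pack = 722.57 / 4.6271 = 156.2 Wh/kg

156.2 Wh/kg


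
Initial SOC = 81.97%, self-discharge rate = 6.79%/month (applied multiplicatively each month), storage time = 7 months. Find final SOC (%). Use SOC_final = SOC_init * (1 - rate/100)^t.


Monthly retention factor = 1 - 6.79/100 = 0.9321
Over 7 months: factor^7 = 0.61128
SOC_final = 81.97 * 0.61128 = 50.11%

50.11%


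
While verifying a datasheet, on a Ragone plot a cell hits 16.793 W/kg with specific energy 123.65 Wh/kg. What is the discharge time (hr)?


t = E / P = 123.65 / 16.793 = 7.363 hr

7.363 hr


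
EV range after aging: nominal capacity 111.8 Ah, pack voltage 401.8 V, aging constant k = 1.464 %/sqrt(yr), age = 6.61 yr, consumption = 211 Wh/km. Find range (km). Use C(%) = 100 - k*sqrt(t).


Step 1: capacity retention = 100 - 1.464 * sqrt(6.61) = 100 - 1.464 * 2.571 = 96.236%
Step 2: C_now = 111.8 * 96.236/100 = 107.59 Ah
Step 3: E_pack = V * C_now = 401.8 * 107.59 = 43230 Wh
Step 4: range = E_pack / consumption = 43230 / 211 = 204.9 km

204.9 km


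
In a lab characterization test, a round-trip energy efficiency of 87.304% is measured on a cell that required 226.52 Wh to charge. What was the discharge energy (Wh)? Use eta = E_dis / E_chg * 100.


E_dis = eta/100 * E_chg = 87.304/100 * 226.52 = 197.8 Wh

197.8 Wh


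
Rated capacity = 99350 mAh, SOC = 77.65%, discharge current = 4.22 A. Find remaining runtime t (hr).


Convert: C_total = 99350 mAh = 99.35 Ah
Step 1: remaining = SOC/100 * C_total = 77.65/100 * 99.35 = 77.145 Ah
Step 2: t = remaining / I = 77.145 / 4.22 = 18.28 hr

18.28 hr


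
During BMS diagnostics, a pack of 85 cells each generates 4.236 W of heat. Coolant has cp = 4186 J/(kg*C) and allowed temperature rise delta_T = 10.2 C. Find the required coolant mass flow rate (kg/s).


Q_total = 85 * 4.236 = 360.06 W
m_dot = Q_total / (cp * dT) = 360.06 / (4186 * 10.2) = 0.008433 kg/s

0.008433 kg/s


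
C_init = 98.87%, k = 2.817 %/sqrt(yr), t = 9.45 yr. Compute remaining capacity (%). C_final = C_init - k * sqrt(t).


Step 1: sqrt(9.45 yr) = 3.0741
Step 2: drop = 2.817 * 3.0741 = 8.6597
Step 3: C_final = 98.87 - 8.6597 = 90.21%

90.21%


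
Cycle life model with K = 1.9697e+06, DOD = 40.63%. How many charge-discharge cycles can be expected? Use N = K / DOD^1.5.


DOD^1.5 = 258.98
N = K / DOD^1.5 = 1.9697e+06 / 258.98 = 7606

7606 cycles


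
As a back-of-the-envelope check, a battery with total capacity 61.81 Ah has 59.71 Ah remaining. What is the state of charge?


SOC = (remaining / total) * 100 = (59.71 / 61.81) * 100 = 96.60%

96.60%


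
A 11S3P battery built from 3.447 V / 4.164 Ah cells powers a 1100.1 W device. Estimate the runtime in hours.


Step 1: E_pack = Ns * V_cell * Np * C_cell = 11 * 3.447 * 3 * 4.164 = 473.66 Wh
Step 2: t = E_pack / P = 473.66 / 1100.1 = 0.4306 hr

0.4306 hr


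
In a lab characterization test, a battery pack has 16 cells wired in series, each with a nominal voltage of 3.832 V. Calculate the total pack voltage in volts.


Series voltages add: 16 * 3.832 V = 61.312 V

61.312 V


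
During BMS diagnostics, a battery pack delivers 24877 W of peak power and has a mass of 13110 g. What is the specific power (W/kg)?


Convert: m = 13110 g = 13.11 kg
SP = P / m = 24877 / 13.11 = 1898 W/kg

1898 W/kg


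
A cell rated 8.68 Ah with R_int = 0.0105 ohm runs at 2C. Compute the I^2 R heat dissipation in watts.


Step 1: I = C_rate * capacity = 2 * 8.68 = 17.36 A
Step 2: Q = I^2 * R = 17.36^2 * 0.0105 = 301.37 * 0.0105 = 3.164 W

3.164 W


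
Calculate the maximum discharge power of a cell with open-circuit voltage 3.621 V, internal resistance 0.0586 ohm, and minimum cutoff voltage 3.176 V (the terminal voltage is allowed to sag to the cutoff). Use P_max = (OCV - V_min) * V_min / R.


dV = OCV - V_min = 0.445 V (so I_max = dV / R)
P_max = dV * V_min / R = 0.445 * 3.176 / 0.0586 = 24.12 W

24.12 W


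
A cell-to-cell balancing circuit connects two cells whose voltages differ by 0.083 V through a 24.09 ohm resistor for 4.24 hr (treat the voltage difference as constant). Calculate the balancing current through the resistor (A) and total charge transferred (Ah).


First, Ohm's law: I_bal = 0.083 V / 24.09 ohm = 0.0034454 A
Then Q = I * t = 0.0034454 A * 4.24 hr = 0.01461 Ah

I=0.0034454 A, Q=0.01461 Ah


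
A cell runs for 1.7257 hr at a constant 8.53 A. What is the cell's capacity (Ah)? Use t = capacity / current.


C = I * t = 8.53 * 1.7257 = 14.72 Ah

14.72 Ah


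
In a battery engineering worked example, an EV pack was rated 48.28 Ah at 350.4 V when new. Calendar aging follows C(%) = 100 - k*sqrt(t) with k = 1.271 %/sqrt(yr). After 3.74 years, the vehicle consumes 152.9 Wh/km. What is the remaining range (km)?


Step 1: capacity retention = 100 - 1.271 * sqrt(3.74) = 100 - 1.271 * 1.9339 = 97.542%
Step 2: C_now = 48.28 * 97.542/100 = 47.093 Ah
Step 3: E_pack = V * C_now = 350.4 * 47.093 = 16501 Wh
Step 4: range = E_pack / consumption = 16501 / 152.9 = 107.9 km

107.9 km


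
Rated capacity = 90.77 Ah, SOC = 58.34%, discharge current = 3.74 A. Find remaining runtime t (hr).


Step 1: remaining = SOC/100 * C_total = 58.34/100 * 90.77 = 52.955 Ah
Step 2: t = remaining / I = 52.955 / 3.74 = 14.16 hr

14.16 hr


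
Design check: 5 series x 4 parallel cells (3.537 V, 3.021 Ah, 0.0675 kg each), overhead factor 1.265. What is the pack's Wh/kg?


Step 1: V_pack = 5 * 3.537 = 17.685 V
Step 2: C_pack = 4 * 3.021 = 12.084 Ah
Step 3: E_pack = V_pack * C_pack = 17.685 * 12.084 = 213.71 Wh
Step 4: m_pack = 5 * 4 * 0.0675 * 1.265 = 1.7078 kg
Step 5: ED = E_pack / m_pack = 213.71 / 1.7078 = 125.1 Wh/kg

125.1 Wh/kg


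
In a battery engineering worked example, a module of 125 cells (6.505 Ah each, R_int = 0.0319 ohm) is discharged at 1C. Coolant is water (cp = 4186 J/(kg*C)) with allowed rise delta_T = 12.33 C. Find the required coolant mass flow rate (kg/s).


Step 1: I = 1 * 6.505 = 6.505 A
Step 2: Q_cell = I^2 * R = 6.505^2 * 0.0319 = 1.3498 W
Step 3: Q_total = 125 * 1.3498 = 168.73 W
Step 4: m_dot = Q_total / (cp * dT) = 168.73 / (4186 * 12.33) = 0.003269 kg/s

0.003269 kg/s


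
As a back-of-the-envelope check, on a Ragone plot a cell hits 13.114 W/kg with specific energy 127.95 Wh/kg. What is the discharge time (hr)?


t = E / P = 127.95 / 13.114 = 9.757 hr

9.757 hr


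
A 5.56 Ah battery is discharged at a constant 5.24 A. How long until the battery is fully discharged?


t = capacity / current = 5.56 / 5.24 = 1.061 hr

1.061 hr


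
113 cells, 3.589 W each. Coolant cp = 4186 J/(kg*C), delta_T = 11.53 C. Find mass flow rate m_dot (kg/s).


Step 1: Total heat Q = 113 * 3.589 W = 405.56 W
Step 2: denom = cp * dT = 4186 * 11.53 = 48265
Step 3: m_dot = 405.56 / 48265 = 0.008403 kg/s

0.008403 kg/s


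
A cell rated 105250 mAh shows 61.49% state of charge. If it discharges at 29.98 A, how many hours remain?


Convert: C_total = 105250 mAh = 105.25 Ah
Step 1: remaining = SOC/100 * C_total = 61.49/100 * 105.25 = 64.718 Ah
Step 2: t = remaining / I = 64.718 / 29.98 = 2.159 hr

2.159 hr


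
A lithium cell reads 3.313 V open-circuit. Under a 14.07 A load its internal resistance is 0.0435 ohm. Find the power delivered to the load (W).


Step 1: V_terminal = OCV - I*R = 3.313 - 14.07 * 0.0435 = 2.701 V
Step 2: P_out = V_terminal * I = 2.701 * 14.07 = 38.00 W

38.00 W


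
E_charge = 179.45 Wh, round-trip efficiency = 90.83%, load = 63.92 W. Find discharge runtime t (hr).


Step 1: E_discharge = eta/100 * E_charge = 90.83/100 * 179.45 = 162.99 Wh
Step 2: t = E_discharge / P = 162.99 / 63.92 = 2.550 hr

2.550 hr


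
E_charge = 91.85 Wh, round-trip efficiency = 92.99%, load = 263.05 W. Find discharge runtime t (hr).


Step 1: E_discharge = eta/100 * E_charge = 92.99/100 * 91.85 = 85.411 Wh
Step 2: t = E_discharge / P = 85.411 / 263.05 = 0.3247 hr

0.3247 hr


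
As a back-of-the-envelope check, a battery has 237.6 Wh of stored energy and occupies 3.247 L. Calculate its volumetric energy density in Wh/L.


Volumetric ED = 237.6 Wh / 3.247 L = 73.18 Wh/L

73.18 Wh/L


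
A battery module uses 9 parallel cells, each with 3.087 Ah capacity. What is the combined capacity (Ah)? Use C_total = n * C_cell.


Parallel capacities add: 9 * 3.087 Ah = 27.783 Ah

27.783 Ah


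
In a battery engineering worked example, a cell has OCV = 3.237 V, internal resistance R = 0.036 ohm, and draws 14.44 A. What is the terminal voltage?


IR drop = 14.44 * 0.036 = 0.51984 V
V = 3.237 - 0.51984 = 2.717 V

2.717 V


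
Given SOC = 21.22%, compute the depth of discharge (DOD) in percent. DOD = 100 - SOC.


Complement of SOC: DOD = 100% - 21.22% = 78.78%

78.78%


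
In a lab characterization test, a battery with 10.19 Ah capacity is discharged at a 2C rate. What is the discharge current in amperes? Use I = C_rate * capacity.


At 2C: I = 2 * 10.19 Ah = 20.38 A

20.38 A


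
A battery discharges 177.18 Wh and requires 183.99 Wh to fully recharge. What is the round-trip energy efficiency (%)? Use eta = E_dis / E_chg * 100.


Round-trip efficiency = 177.18/183.99 * 100% = 96.30%

96.30%


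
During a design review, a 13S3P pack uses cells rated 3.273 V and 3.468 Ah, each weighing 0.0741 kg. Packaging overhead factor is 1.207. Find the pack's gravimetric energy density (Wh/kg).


Step 1: V_pack = 13 * 3.273 = 42.549 V
Step 2: C_pack = 3 * 3.468 = 10.404 Ah
Step 3: E_pack = V_pack * C_pack = 42.549 * 10.404 = 442.68 Wh
Step 4: m_pack = 13 * 3 * 0.0741 * 1.207 = 3.4881 kg
Step 5: ED = E_pack / m_pack = 442.68 / 3.4881 = 126.9 Wh/kg

126.9 Wh/kg


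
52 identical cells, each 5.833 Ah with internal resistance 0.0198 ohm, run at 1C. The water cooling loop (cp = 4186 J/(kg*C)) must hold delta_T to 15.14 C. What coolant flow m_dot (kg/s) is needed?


Step 1: I = 1 * 5.833 = 5.833 A
Step 2: Q_cell = I^2 * R = 5.833^2 * 0.0198 = 0.67367 W
Step 3: Q_total = 52 * 0.67367 = 35.031 W
Step 4: m_dot = Q_total / (cp * dT) = 35.031 / (4186 * 15.14) = 5.527e-04 kg/s

5.527e-04 kg/s
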